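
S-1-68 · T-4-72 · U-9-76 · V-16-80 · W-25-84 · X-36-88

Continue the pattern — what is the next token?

Letter: S, T, U, V, W, X → Y (letters move forward 1 place in the alphabet).
Second component: differences are 3, 5, 7, … (increasing by 2 each time); 1, 4, 9, 16, 25, 36 → 49.
Third component: 68, 72, 76, 80, 84, 88 → 92 (+4 each step).
Combining the parts gives Y-49-92.

Y-49-92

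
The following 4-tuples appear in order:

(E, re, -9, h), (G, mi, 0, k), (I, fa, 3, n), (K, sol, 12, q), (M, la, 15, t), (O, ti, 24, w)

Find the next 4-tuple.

(Q, do, 27, z)

First letter goes E, G, I, K, M, O → Q (letters move forward 2 places in the alphabet).
Note — runs through the solfège scale do→ti: re, mi, fa, sol, la, ti → do.
Third value: alternating steps +9, +3, +9, +3, …, so -9, 0, 3, 12, 15, 24 → 27.
Second letter — letters move forward 3 places in the alphabet: h, k, n, q, t, w → z.
So the next 4-tuple is (Q, do, 27, z).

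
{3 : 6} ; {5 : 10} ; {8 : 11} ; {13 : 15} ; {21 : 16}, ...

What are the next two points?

First coordinate: each term is the sum of the two before it, so 3, 5, 8, 13, 21 → 34 → 55.
Second coordinate: alternating steps +4, +1, +4, +1, …; 6, 10, 11, 15, 16 → 20 → 21.
Putting the parts together: {34 : 20} and then {55 : 21}.

{34 : 20}, {55 : 21}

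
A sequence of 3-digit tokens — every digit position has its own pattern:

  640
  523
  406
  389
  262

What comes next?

For the first digit, −1 each step, mod 10: 6, 5, 4, 3, 2 → 1.
Second digit goes 4, 2, 0, 8, 6 → 4 (−2 each step, mod 10).
Third digit: +3 each step, mod 10, so 0, 3, 6, 9, 2 → 5.
Combining the parts gives 145.

145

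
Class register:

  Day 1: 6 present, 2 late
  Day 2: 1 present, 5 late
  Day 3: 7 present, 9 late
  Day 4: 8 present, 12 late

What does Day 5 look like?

Present: each term is the sum of the two before it; 6, 1, 7, 8 → 15.
Late: 2, 5, 9, 12 → 16 (alternating steps +3, +4, +3, +4, …).
Putting it together: 15 present, 16 late.

15 present, 16 late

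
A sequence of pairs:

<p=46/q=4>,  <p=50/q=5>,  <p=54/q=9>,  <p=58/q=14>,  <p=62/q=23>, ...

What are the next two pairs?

P: 46, 50, 54, 58, 62 → 66 → 70 (+4 each step).
Q: each term is the sum of the two before it; 4, 5, 9, 14, 23 → 37 → 60.
Putting the parts together: <p=66/q=37> and then <p=70/q=60>.

<p=66/q=37>, <p=70/q=60>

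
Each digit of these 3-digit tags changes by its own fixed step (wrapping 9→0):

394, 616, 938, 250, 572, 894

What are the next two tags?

116, 438

First digit goes 3, 6, 9, 2, 5, 8 → 1 → 4 (+3 each step, mod 10).
Second digit: +2 each step, mod 10; 9, 1, 3, 5, 7, 9 → 1 → 3.
Third digit: +2 each step, mod 10, so 4, 6, 8, 0, 2, 4 → 6 → 8.
So the next two tags are 116 and 438.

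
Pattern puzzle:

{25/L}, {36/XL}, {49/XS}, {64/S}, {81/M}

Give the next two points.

First part: 25, 36, 49, 64, 81 → 100 → 121 (perfect squares: 5², 6², 7², …).
Size goes L, XL, XS, S, M → L → XL (runs through clothing sizes XS→XL).
Putting the parts together: {100/L} and then {121/XL}.

{100/L}, {121/XL}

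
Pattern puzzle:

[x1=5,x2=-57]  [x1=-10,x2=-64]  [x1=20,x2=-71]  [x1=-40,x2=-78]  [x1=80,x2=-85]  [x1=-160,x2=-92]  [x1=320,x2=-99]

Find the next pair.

X1 goes 5, -10, 20, -40, 80, -160, 320 → -640 (×(-2) each step).
X2 goes -57, -64, -71, -78, -85, -92, -99 → -106 (−7 each step).
Combining the parts gives [x1=-640,x2=-106].

[x1=-640,x2=-106]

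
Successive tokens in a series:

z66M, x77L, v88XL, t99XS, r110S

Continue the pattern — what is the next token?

Letter goes z, x, v, t, r → p (letters move back 2 places in the alphabet).
Second component: +11 each step; 66, 77, 88, 99, 110 → 121.
Size: runs through clothing sizes XS→XL; M, L, XL, XS, S → M.
So the next token is p121M.

p121M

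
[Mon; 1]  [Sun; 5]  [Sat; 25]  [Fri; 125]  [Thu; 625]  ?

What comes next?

[Wed; 3125]

Day — runs backward through the weekdays Mon→Sun: Mon, Sun, Sat, Fri, Thu → Wed.
For the second coordinate, ×5 each step: 1, 5, 25, 125, 625 → 3125.
Putting it together: [Wed; 3125].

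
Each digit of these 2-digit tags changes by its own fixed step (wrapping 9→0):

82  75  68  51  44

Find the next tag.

For the first digit, −1 each step, mod 10: 8, 7, 6, 5, 4 → 3.
For the second digit, +3 each step, mod 10: 2, 5, 8, 1, 4 → 7.
Putting it together: 37.

37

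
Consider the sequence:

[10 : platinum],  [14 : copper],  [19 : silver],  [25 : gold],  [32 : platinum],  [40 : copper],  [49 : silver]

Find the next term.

[59 : gold]

First value: differences are 4, 5, 6, … (increasing by 1 each time), so 10, 14, 19, 25, 32, 40, 49 → 59.
For the metal, repeats platinum → copper → silver → gold: platinum, copper, silver, gold, platinum, copper, silver → gold.
So the next term is [59 : gold].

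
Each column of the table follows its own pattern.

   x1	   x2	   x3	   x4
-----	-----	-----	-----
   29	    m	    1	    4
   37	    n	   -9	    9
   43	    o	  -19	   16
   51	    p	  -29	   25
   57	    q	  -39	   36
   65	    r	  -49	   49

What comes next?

Column x1: 29, 37, 43, 51, 57, 65 → 71 (alternating steps +8, +6, +8, +6, …).
For the column x2, letters move forward 1 place in the alphabet: m, n, o, p, q, r → s.
Column x3: 1, -9, -19, -29, -39, -49 → -59 (−10 each step).
Column x4: perfect squares: 2², 3², 4², …; 4, 9, 16, 25, 36, 49 → 64.
So the next line is 71  s  -59  64.

71  s  -59  64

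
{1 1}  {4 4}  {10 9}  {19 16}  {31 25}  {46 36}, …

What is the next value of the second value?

For the first value, differences are 3, 6, 9, … (increasing by 3 each time): 1, 4, 10, 19, 31, 46 → 64.
Second value: perfect squares: 1², 2², 3², …, so 1, 4, 9, 16, 25, 36 → 49.

49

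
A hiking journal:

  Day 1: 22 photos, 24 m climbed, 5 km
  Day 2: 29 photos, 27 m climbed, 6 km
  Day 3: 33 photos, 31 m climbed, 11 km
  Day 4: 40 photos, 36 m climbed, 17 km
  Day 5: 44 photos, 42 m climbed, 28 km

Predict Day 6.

For the photos, alternating steps +7, +4, +7, +4, …: 22, 29, 33, 40, 44 → 51.
M climbed — differences are 3, 4, 5, … (increasing by 1 each time): 24, 27, 31, 36, 42 → 49.
Km goes 5, 6, 11, 17, 28 → 45 (each term is the sum of the two before it).
Combining the parts gives 51 photos, 49 m climbed, 45 km.

51 photos, 49 m climbed, 45 km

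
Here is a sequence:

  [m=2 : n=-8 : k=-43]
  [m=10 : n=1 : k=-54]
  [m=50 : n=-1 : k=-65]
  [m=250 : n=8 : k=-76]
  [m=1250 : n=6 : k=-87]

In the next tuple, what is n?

15

For the n, alternating steps +9, −2, +9, −2, …: -8, 1, -1, 8, 6 → 15.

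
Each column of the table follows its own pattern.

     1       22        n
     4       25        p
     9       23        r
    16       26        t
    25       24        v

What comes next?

First component goes 1, 4, 9, 16, 25 → 36 (perfect squares: 1², 2², 3², …).
For the second component, alternating steps +3, −2, +3, −2, …: 22, 25, 23, 26, 24 → 27.
Letter: letters move forward 2 places in the alphabet; n, p, r, t, v → x.
So the next line is 36  27  x.

36  27  x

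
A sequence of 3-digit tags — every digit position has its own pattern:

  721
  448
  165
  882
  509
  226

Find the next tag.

First digit: −3 each step, mod 10; 7, 4, 1, 8, 5, 2 → 9.
Second digit: +2 each step, mod 10, so 2, 4, 6, 8, 0, 2 → 4.
Third digit: 1, 8, 5, 2, 9, 6 → 3 (−3 each step, mod 10).
Putting it together: 943.

943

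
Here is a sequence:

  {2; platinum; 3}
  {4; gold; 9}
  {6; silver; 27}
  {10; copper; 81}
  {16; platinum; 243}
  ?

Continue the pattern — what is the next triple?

{26; gold; 729}

First slot — each term is the sum of the two before it: 2, 4, 6, 10, 16 → 26.
For the metal, repeats platinum → gold → silver → copper: platinum, gold, silver, copper, platinum → gold.
Third slot — ×3 each step: 3, 9, 27, 81, 243 → 729.
Putting it together: {26; gold; 729}.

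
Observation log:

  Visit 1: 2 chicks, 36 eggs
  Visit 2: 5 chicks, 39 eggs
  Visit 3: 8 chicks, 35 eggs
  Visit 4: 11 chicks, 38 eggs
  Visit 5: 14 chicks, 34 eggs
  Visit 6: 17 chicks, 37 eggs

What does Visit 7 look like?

20 chicks, 33 eggs

Chicks: +3 each step; 2, 5, 8, 11, 14, 17 → 20.
Eggs: alternating steps +3, −4, +3, −4, …, so 36, 39, 35, 38, 34, 37 → 33.
Combining the parts gives 20 chicks, 33 eggs.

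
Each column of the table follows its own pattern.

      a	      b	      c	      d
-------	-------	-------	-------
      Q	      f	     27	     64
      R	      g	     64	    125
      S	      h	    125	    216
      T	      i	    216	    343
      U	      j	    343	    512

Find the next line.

V  k  512  729

Column a: letters move forward 1 place in the alphabet, so Q, R, S, T, U → V.
For the column b, letters move forward 1 place in the alphabet: f, g, h, i, j → k.
Column c: perfect cubes: 3³, 4³, 5³, …; 27, 64, 125, 216, 343 → 512.
Column d: perfect cubes: 4³, 5³, 6³, …; 64, 125, 216, 343, 512 → 729.
Combining the parts gives V  k  512  729.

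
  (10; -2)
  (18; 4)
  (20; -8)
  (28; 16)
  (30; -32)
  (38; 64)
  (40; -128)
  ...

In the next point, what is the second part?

Second part: -2, 4, -8, 16, -32, 64, -128 → 256 (×(-2) each step).

256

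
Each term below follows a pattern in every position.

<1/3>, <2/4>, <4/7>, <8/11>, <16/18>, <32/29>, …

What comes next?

First slot goes 1, 2, 4, 8, 16, 32 → 64 (×2 each step).
For the second slot, each term is the sum of the two before it: 3, 4, 7, 11, 18, 29 → 47.
Putting it together: <64/47>.

<64/47>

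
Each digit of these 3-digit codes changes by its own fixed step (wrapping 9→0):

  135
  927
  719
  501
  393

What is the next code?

185

First digit: −2 each step, mod 10; 1, 9, 7, 5, 3 → 1.
Second digit: −1 each step, mod 10; 3, 2, 1, 0, 9 → 8.
For the third digit, +2 each step, mod 10: 5, 7, 9, 1, 3 → 5.
Putting it together: 185.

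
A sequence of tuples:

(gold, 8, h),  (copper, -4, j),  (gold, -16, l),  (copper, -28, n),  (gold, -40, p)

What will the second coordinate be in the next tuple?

Metal: alternates gold ↔ copper; gold, copper, gold, copper, gold → copper.
Second coordinate: −12 each step; 8, -4, -16, -28, -40 → -52.
Letter: h, j, l, n, p → r (letters move forward 2 places in the alphabet).

-52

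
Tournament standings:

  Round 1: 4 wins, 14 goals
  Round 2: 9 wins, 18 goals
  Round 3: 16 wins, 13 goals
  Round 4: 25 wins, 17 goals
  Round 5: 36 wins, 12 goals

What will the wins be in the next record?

49

Wins — perfect squares: 2², 3², 4², …: 4, 9, 16, 25, 36 → 49.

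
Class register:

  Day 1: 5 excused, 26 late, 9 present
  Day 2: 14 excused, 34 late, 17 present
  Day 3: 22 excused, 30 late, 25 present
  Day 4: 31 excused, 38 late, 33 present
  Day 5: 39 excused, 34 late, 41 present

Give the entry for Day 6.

48 excused, 42 late, 49 present

Excused goes 5, 14, 22, 31, 39 → 48 (alternating steps +9, +8, +9, +8, …).
Late: alternating steps +8, −4, +8, −4, …; 26, 34, 30, 38, 34 → 42.
Present — +8 each step: 9, 17, 25, 33, 41 → 49.
Putting it together: 48 excused, 42 late, 49 present.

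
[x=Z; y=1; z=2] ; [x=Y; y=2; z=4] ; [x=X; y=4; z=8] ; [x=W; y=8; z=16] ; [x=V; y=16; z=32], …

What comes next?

X: letters move back 1 place in the alphabet, so Z, Y, X, W, V → U.
Y: ×2 each step; 1, 2, 4, 8, 16 → 32.
Z: 2, 4, 8, 16, 32 → 64 (×2 each step).
So the next triple is [x=U; y=32; z=64].

[x=U; y=32; z=64]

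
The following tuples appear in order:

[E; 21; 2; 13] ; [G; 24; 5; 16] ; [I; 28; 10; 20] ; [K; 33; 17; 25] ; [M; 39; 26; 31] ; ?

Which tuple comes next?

Letter: letters move forward 2 places in the alphabet, so E, G, I, K, M → O.
Second entry goes 21, 24, 28, 33, 39 → 46 (differences are 3, 4, 5, … (increasing by 1 each time)).
For the third entry, differences are 3, 5, 7, … (increasing by 2 each time): 2, 5, 10, 17, 26 → 37.
For the fourth entry, always 8 less than the second entry: 13, 16, 20, 25, 31 → 38.
Combining the parts gives [O; 46; 37; 38].

[O; 46; 37; 38]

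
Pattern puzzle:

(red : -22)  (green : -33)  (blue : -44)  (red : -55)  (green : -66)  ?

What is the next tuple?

Colour goes red, green, blue, red, green → blue (repeats red → green → blue).
Second entry — −11 each step: -22, -33, -44, -55, -66 → -77.
Combining the parts gives (blue : -77).

(blue : -77)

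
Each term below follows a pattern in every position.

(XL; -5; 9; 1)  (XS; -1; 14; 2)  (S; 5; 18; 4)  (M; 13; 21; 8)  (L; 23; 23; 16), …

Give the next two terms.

(XL; 35; 24; 32), (XS; 49; 24; 64)

Size goes XL, XS, S, M, L → XL → XS (runs through clothing sizes XS→XL).
Second value: -5, -1, 5, 13, 23 → 35 → 49 (differences are 4, 6, 8, … (increasing by 2 each time)).
For the third value, differences are 5, 4, 3, … (decreasing by 1 each time): 9, 14, 18, 21, 23 → 24 → 24.
Fourth value: ×2 each step; 1, 2, 4, 8, 16 → 32 → 64.
Putting the parts together: (XL; 35; 24; 32) and then (XS; 49; 24; 64).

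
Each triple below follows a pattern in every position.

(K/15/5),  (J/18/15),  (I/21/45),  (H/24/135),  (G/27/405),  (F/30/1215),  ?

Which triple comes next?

Letter: K, J, I, H, G, F → E (letters move back 1 place in the alphabet).
Second entry: +3 each step, so 15, 18, 21, 24, 27, 30 → 33.
Third entry: 5, 15, 45, 135, 405, 1215 → 3645 (×3 each step).
So the next triple is (E/33/3645).

(E/33/3645)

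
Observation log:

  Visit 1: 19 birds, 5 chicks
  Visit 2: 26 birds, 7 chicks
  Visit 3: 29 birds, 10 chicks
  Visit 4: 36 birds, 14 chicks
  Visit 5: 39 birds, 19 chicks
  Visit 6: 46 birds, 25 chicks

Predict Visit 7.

Birds — alternating steps +7, +3, +7, +3, …: 19, 26, 29, 36, 39, 46 → 49.
Chicks: 5, 7, 10, 14, 19, 25 → 32 (differences are 2, 3, 4, … (increasing by 1 each time)).
So the next record is 49 birds, 32 chicks.

49 birds, 32 chicks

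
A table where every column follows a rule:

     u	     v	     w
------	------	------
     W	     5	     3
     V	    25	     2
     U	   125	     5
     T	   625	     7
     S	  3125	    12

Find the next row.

R  15625  19

Column u: letters move back 1 place in the alphabet; W, V, U, T, S → R.
For the column v, ×5 each step: 5, 25, 125, 625, 3125 → 15625.
Column w: each term is the sum of the two before it, so 3, 2, 5, 7, 12 → 19.
Putting it together: R  15625  19.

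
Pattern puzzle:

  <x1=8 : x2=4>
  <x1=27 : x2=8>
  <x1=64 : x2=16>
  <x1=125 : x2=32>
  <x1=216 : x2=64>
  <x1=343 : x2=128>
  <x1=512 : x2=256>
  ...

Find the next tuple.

<x1=729 : x2=512>

X1 — perfect cubes: 2³, 3³, 4³, …: 8, 27, 64, 125, 216, 343, 512 → 729.
For the x2, ×2 each step: 4, 8, 16, 32, 64, 128, 256 → 512.
So the next tuple is <x1=729 : x2=512>.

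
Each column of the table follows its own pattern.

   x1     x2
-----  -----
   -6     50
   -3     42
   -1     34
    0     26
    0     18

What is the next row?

Column x1 — differences are 3, 2, 1, … (decreasing by 1 each time): -6, -3, -1, 0, 0 → -1.
Column x2 — −8 each step: 50, 42, 34, 26, 18 → 10.
Putting it together: -1  10.

-1  10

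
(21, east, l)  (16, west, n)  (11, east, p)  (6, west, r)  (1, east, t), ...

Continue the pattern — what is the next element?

First value goes 21, 16, 11, 6, 1 → -4 (−5 each step).
Direction goes east, west, east, west, east → west (alternates east ↔ west).
Letter — letters move forward 2 places in the alphabet: l, n, p, r, t → v.
Putting it together: (-4, west, v).

(-4, west, v)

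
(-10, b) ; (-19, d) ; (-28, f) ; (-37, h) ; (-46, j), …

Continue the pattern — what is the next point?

First entry goes -10, -19, -28, -37, -46 → -55 (−9 each step).
Letter: b, d, f, h, j → l (letters move forward 2 places in the alphabet).
Putting it together: (-55, l).

(-55, l)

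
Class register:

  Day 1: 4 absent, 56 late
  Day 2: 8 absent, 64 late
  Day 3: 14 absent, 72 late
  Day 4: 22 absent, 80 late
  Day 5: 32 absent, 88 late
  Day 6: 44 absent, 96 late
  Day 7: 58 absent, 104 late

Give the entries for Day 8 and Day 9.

74 absent, 112 late; 92 absent, 120 late

Absent — differences are 4, 6, 8, … (increasing by 2 each time): 4, 8, 14, 22, 32, 44, 58 → 74 → 92.
Late — +8 each step: 56, 64, 72, 80, 88, 96, 104 → 112 → 120.
Putting the parts together: 74 absent, 112 late and then 92 absent, 120 late.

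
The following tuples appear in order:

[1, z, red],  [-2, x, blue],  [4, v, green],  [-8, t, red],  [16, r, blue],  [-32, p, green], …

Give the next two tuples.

[64, n, red], [-128, l, blue]

First part — ×(-2) each step: 1, -2, 4, -8, 16, -32 → 64 → -128.
Letter goes z, x, v, t, r, p → n → l (letters move back 2 places in the alphabet).
For the colour, repeats red → blue → green: red, blue, green, red, blue, green → red → blue.
Putting the parts together: [64, n, red] and then [-128, l, blue].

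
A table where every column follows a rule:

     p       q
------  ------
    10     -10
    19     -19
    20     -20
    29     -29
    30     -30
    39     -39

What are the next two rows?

For the column p, alternating steps +9, +1, +9, +1, …: 10, 19, 20, 29, 30, 39 → 40 → 49.
Column q — always the negative of the column p: -10, -19, -20, -29, -30, -39 → -40 → -49.
So the next two rows are 40  -40 and 49  -49.

40  -40; 49  -49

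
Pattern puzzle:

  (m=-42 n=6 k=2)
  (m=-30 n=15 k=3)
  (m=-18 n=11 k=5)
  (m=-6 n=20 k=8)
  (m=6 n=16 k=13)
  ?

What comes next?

(m=18 n=25 k=21)

M goes -42, -30, -18, -6, 6 → 18 (+12 each step).
N — alternating steps +9, −4, +9, −4, …: 6, 15, 11, 20, 16 → 25.
For the k, each term is the sum of the two before it: 2, 3, 5, 8, 13 → 21.
So the next term is (m=18 n=25 k=21).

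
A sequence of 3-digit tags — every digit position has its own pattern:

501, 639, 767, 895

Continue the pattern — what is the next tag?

First digit goes 5, 6, 7, 8 → 9 (+1 each step, mod 10).
Second digit: 0, 3, 6, 9 → 2 (+3 each step, mod 10).
Third digit goes 1, 9, 7, 5 → 3 (−2 each step, mod 10).
So the next tag is 923.

923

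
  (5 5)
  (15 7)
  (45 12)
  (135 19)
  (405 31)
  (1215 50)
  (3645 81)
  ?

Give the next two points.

(10935 131), (32805 212)

First slot goes 5, 15, 45, 135, 405, 1215, 3645 → 10935 → 32805 (×3 each step).
Second slot: each term is the sum of the two before it; 5, 7, 12, 19, 31, 50, 81 → 131 → 212.
Putting the parts together: (10935 131) and then (32805 212).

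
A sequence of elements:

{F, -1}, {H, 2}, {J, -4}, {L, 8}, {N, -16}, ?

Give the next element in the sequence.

{P, 32}

Letter: F, H, J, L, N → P (letters move forward 2 places in the alphabet).
Second slot — ×(-2) each step: -1, 2, -4, 8, -16 → 32.
Combining the parts gives {P, 32}.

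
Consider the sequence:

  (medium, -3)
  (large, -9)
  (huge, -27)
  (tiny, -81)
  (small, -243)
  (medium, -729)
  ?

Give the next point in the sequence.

(large, -2187)

Size: repeats medium → large → huge → tiny → small, so medium, large, huge, tiny, small, medium → large.
Second component — ×3 each step: -3, -9, -27, -81, -243, -729 → -2187.
Combining the parts gives (large, -2187).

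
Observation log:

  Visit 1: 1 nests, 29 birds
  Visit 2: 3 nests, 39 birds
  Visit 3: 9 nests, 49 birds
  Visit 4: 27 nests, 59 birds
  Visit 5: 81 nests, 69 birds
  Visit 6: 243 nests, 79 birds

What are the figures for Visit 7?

Nests: ×3 each step, so 1, 3, 9, 27, 81, 243 → 729.
Birds: 29, 39, 49, 59, 69, 79 → 89 (+10 each step).
Combining the parts gives 729 nests, 89 birds.

729 nests, 89 birds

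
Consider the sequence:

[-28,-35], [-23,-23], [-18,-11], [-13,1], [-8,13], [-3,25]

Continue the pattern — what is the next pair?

First component: -28, -23, -18, -13, -8, -3 → 2 (+5 each step).
Second component — +12 each step: -35, -23, -11, 1, 13, 25 → 37.
So the next pair is [2,37].

[2,37]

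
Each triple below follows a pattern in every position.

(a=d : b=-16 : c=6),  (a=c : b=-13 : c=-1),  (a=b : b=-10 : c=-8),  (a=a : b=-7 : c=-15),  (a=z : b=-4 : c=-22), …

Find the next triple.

A: d, c, b, a, z → y (letters move back 1 place in the alphabet, wrapping A→Z).
B goes -16, -13, -10, -7, -4 → -1 (+3 each step).
C — −7 each step: 6, -1, -8, -15, -22 → -29.
Combining the parts gives (a=y : b=-1 : c=-29).

(a=y : b=-1 : c=-29)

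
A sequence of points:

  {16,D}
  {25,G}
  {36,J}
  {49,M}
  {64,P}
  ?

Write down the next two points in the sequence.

{81,S}, {100,V}

First slot goes 16, 25, 36, 49, 64 → 81 → 100 (perfect squares: 4², 5², 6², …).
Letter — letters move forward 3 places in the alphabet: D, G, J, M, P → S → V.
So the next two points are {81,S} and {100,V}.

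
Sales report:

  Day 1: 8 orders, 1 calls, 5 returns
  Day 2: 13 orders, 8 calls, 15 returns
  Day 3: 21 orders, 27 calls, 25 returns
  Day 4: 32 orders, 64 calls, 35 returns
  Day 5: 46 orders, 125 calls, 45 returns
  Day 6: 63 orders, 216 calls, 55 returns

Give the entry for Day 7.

Orders: differences are 5, 8, 11, … (increasing by 3 each time), so 8, 13, 21, 32, 46, 63 → 83.
Calls: perfect cubes: 1³, 2³, 3³, …; 1, 8, 27, 64, 125, 216 → 343.
Returns: 5, 15, 25, 35, 45, 55 → 65 (+10 each step).
Putting it together: 83 orders, 343 calls, 65 returns.

83 orders, 343 calls, 65 returns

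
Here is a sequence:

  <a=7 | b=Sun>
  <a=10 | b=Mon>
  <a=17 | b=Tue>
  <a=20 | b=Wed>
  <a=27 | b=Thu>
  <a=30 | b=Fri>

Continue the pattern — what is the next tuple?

<a=37 | b=Sat>

A goes 7, 10, 17, 20, 27, 30 → 37 (alternating steps +3, +7, +3, +7, …).
B: Sun, Mon, Tue, Wed, Thu, Fri → Sat (runs through the weekdays Mon→Sun).
Putting it together: <a=37 | b=Sat>.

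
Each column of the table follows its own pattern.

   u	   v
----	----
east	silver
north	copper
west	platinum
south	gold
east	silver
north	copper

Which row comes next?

west  platinum

For the column u, repeats east → north → west → south: east, north, west, south, east, north → west.
For the column v, repeats silver → copper → platinum → gold: silver, copper, platinum, gold, silver, copper → platinum.
Combining the parts gives west  platinum.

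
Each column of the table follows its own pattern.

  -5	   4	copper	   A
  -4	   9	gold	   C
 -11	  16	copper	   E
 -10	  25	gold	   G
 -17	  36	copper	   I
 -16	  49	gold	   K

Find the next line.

First component: -5, -4, -11, -10, -17, -16 → -23 (alternating steps +1, −7, +1, −7, …).
For the second component, perfect squares: 2², 3², 4², …: 4, 9, 16, 25, 36, 49 → 64.
For the metal, alternates copper ↔ gold: copper, gold, copper, gold, copper, gold → copper.
Letter goes A, C, E, G, I, K → M (letters move forward 2 places in the alphabet).
So the next line is -23  64  copper  M.

-23  64  copper  M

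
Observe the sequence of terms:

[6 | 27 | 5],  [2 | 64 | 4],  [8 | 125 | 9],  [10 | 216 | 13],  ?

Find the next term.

First entry goes 6, 2, 8, 10 → 18 (each term is the sum of the two before it).
Second entry: 27, 64, 125, 216 → 343 (perfect cubes: 3³, 4³, 5³, …).
Third entry — each term is the sum of the two before it: 5, 4, 9, 13 → 22.
Combining the parts gives [18 | 343 | 22].

[18 | 343 | 22]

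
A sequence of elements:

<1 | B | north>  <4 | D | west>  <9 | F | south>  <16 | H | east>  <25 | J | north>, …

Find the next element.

First entry: 1, 4, 9, 16, 25 → 36 (perfect squares: 1², 2², 3², …).
Letter: B, D, F, H, J → L (letters move forward 2 places in the alphabet).
Direction: north, west, south, east, north → west (repeats north → west → south → east).
Combining the parts gives <36 | L | west>.

<36 | L | west>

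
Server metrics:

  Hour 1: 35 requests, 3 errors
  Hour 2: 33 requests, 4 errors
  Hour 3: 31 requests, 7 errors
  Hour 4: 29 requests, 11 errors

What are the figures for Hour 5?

Requests: −2 each step; 35, 33, 31, 29 → 27.
Errors: 3, 4, 7, 11 → 18 (each term is the sum of the two before it).
Combining the parts gives 27 requests, 18 errors.

27 requests, 18 errors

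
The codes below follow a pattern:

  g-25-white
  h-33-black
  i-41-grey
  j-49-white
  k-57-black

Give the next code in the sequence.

l-65-grey

Letter: letters move forward 1 place in the alphabet, so g, h, i, j, k → l.
Second component: +8 each step; 25, 33, 41, 49, 57 → 65.
Shade: repeats white → black → grey, so white, black, grey, white, black → grey.
Putting it together: l-65-grey.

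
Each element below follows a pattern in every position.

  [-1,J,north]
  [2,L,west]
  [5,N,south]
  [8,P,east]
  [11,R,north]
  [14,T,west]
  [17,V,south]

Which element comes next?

First entry — +3 each step: -1, 2, 5, 8, 11, 14, 17 → 20.
Letter — letters move forward 2 places in the alphabet: J, L, N, P, R, T, V → X.
Direction: repeats north → west → south → east; north, west, south, east, north, west, south → east.
Combining the parts gives [20,X,east].

[20,X,east]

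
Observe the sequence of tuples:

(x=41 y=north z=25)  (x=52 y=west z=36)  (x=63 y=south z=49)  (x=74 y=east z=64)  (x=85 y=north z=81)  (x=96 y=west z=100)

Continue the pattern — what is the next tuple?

(x=107 y=south z=121)

X: 41, 52, 63, 74, 85, 96 → 107 (+11 each step).
Y: repeats north → west → south → east; north, west, south, east, north, west → south.
Z: perfect squares: 5², 6², 7², …; 25, 36, 49, 64, 81, 100 → 121.
Putting it together: (x=107 y=south z=121).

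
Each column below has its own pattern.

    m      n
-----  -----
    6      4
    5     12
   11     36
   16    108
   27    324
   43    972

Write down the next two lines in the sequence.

70  2916; 113  8748

Column m — each term is the sum of the two before it: 6, 5, 11, 16, 27, 43 → 70 → 113.
Column n: ×3 each step, so 4, 12, 36, 108, 324, 972 → 2916 → 8748.
So the next two lines are 70  2916 and 113  8748.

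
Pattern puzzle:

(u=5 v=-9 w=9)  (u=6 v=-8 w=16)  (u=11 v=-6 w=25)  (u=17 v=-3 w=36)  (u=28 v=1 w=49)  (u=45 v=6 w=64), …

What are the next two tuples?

U: each term is the sum of the two before it, so 5, 6, 11, 17, 28, 45 → 73 → 118.
V goes -9, -8, -6, -3, 1, 6 → 12 → 19 (differences are 1, 2, 3, … (increasing by 1 each time)).
W goes 9, 16, 25, 36, 49, 64 → 81 → 100 (perfect squares: 3², 4², 5², …).
Putting the parts together: (u=73 v=12 w=81) and then (u=118 v=19 w=100).

(u=73 v=12 w=81), (u=118 v=19 w=100)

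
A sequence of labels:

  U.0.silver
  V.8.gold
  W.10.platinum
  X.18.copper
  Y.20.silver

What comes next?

Letter: letters move forward 1 place in the alphabet; U, V, W, X, Y → Z.
Second component: alternating steps +8, +2, +8, +2, …; 0, 8, 10, 18, 20 → 28.
Metal: repeats silver → gold → platinum → copper; silver, gold, platinum, copper, silver → gold.
Putting it together: Z.28.gold.

Z.28.gold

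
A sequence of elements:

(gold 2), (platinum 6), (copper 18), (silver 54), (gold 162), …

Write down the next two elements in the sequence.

Metal: repeats gold → platinum → copper → silver, so gold, platinum, copper, silver, gold → platinum → copper.
Second component: 2, 6, 18, 54, 162 → 486 → 1458 (×3 each step).
Putting the parts together: (platinum 486) and then (copper 1458).

(platinum 486), (copper 1458)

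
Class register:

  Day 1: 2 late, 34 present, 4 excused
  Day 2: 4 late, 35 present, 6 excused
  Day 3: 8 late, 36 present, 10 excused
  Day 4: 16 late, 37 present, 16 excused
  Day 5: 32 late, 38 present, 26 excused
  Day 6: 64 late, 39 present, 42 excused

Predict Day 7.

Late goes 2, 4, 8, 16, 32, 64 → 128 (×2 each step).
Present goes 34, 35, 36, 37, 38, 39 → 40 (+1 each step).
Excused: 4, 6, 10, 16, 26, 42 → 68 (each term is the sum of the two before it).
Combining the parts gives 128 late, 40 present, 68 excused.

128 late, 40 present, 68 excused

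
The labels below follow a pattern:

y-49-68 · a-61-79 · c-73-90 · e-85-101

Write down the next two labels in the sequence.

Letter: letters move forward 2 places in the alphabet, wrapping Z→A; y, a, c, e → g → i.
Second component: +12 each step, so 49, 61, 73, 85 → 97 → 109.
Third component: 68, 79, 90, 101 → 112 → 123 (+11 each step).
So the next two labels are g-97-112 and i-109-123.

g-97-112, i-109-123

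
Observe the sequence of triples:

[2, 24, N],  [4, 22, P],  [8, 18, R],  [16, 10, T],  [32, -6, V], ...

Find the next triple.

First part: 2, 4, 8, 16, 32 → 64 (×2 each step).
For the second part, together with the first part always sums to 26: 24, 22, 18, 10, -6 → -38.
Letter: letters move forward 2 places in the alphabet, so N, P, R, T, V → X.
Combining the parts gives [64, -38, X].

[64, -38, X]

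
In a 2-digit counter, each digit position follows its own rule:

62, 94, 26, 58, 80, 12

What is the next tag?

First digit: +3 each step, mod 10; 6, 9, 2, 5, 8, 1 → 4.
Second digit: 2, 4, 6, 8, 0, 2 → 4 (+2 each step, mod 10).
So the next tag is 44.

44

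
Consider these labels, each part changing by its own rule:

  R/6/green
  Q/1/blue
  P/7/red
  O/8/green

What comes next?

Letter goes R, Q, P, O → N (letters move back 1 place in the alphabet).
For the second component, each term is the sum of the two before it: 6, 1, 7, 8 → 15.
Colour: green, blue, red, green → blue (repeats green → blue → red).
So the next label is N/15/blue.

N/15/blue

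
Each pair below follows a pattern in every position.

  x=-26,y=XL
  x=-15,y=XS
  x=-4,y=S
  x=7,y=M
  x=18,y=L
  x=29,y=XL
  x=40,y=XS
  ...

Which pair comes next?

x=51,y=S

X: -26, -15, -4, 7, 18, 29, 40 → 51 (+11 each step).
Y: XL, XS, S, M, L, XL, XS → S (repeats XL → XS → S → M → L).
Putting it together: x=51,y=S.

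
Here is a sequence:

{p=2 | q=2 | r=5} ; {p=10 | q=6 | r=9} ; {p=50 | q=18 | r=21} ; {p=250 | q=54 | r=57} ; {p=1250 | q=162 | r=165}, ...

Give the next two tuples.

P — ×5 each step: 2, 10, 50, 250, 1250 → 6250 → 31250.
For the q, ×3 each step: 2, 6, 18, 54, 162 → 486 → 1458.
R: 5, 9, 21, 57, 165 → 489 → 1461 (always 3 more than the q).
Putting the parts together: {p=6250 | q=486 | r=489} and then {p=31250 | q=1458 | r=1461}.

{p=6250 | q=486 | r=489}, {p=31250 | q=1458 | r=1461}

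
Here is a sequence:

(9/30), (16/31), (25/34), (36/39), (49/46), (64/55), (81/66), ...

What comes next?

(100/79)

First part: perfect squares: 3², 4², 5², …, so 9, 16, 25, 36, 49, 64, 81 → 100.
Second part goes 30, 31, 34, 39, 46, 55, 66 → 79 (differences are 1, 3, 5, … (increasing by 2 each time)).
So the next pair is (100/79).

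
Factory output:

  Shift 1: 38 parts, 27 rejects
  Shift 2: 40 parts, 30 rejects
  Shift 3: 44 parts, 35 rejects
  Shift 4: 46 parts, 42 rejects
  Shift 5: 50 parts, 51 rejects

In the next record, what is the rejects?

62

For the parts, alternating steps +2, +4, +2, +4, …: 38, 40, 44, 46, 50 → 52.
Rejects goes 27, 30, 35, 42, 51 → 62 (differences are 3, 5, 7, … (increasing by 2 each time)).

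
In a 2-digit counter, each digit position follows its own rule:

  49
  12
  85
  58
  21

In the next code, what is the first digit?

9

First digit goes 4, 1, 8, 5, 2 → 9 (−3 each step, mod 10).
Second digit: +3 each step, mod 10, so 9, 2, 5, 8, 1 → 4.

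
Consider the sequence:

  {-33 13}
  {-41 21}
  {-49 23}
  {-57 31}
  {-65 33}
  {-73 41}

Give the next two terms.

First value goes -33, -41, -49, -57, -65, -73 → -81 → -89 (−8 each step).
Second value goes 13, 21, 23, 31, 33, 41 → 43 → 51 (alternating steps +8, +2, +8, +2, …).
Putting the parts together: {-81 43} and then {-89 51}.

{-81 43}, {-89 51}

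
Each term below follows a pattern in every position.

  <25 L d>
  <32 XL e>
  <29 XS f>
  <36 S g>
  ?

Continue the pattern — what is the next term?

First coordinate — alternating steps +7, −3, +7, −3, …: 25, 32, 29, 36 → 33.
Size: runs through clothing sizes XS→XL, so L, XL, XS, S → M.
Letter — letters move forward 1 place in the alphabet: d, e, f, g → h.
Putting it together: <33 M h>.

<33 M h>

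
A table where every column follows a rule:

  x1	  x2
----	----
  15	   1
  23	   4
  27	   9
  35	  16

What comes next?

Column x1 — alternating steps +8, +4, +8, +4, …: 15, 23, 27, 35 → 39.
Column x2 — perfect squares: 1², 2², 3², …: 1, 4, 9, 16 → 25.
Putting it together: 39  25.

39  25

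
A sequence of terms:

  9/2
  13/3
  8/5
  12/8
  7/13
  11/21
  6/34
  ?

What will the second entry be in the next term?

First entry: alternating steps +4, −5, +4, −5, …; 9, 13, 8, 12, 7, 11, 6 → 10.
Second entry: each term is the sum of the two before it, so 2, 3, 5, 8, 13, 21, 34 → 55.

55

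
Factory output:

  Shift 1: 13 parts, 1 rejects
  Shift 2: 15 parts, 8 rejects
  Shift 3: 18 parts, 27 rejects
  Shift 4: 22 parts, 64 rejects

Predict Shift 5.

27 parts, 125 rejects

Parts: differences are 2, 3, 4, … (increasing by 1 each time), so 13, 15, 18, 22 → 27.
Rejects: perfect cubes: 1³, 2³, 3³, …, so 1, 8, 27, 64 → 125.
Combining the parts gives 27 parts, 125 rejects.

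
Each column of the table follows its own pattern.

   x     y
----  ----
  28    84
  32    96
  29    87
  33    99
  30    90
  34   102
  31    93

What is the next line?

35  105

Column x goes 28, 32, 29, 33, 30, 34, 31 → 35 (alternating steps +4, −3, +4, −3, …).
Column y: always 3 × the column x; 84, 96, 87, 99, 90, 102, 93 → 105.
So the next line is 35  105.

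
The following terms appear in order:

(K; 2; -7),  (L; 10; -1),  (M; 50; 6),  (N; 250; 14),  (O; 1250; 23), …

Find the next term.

(P; 6250; 33)

Letter: letters move forward 1 place in the alphabet; K, L, M, N, O → P.
Second slot: ×5 each step; 2, 10, 50, 250, 1250 → 6250.
Third slot: -7, -1, 6, 14, 23 → 33 (differences are 6, 7, 8, … (increasing by 1 each time)).
Combining the parts gives (P; 6250; 33).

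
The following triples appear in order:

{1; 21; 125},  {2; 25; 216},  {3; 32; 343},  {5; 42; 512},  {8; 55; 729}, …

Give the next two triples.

{13; 71; 1000}, {21; 90; 1331}

First slot — each term is the sum of the two before it: 1, 2, 3, 5, 8 → 13 → 21.
Second slot: differences are 4, 7, 10, … (increasing by 3 each time), so 21, 25, 32, 42, 55 → 71 → 90.
Third slot — perfect cubes: 5³, 6³, 7³, …: 125, 216, 343, 512, 729 → 1000 → 1331.
Putting the parts together: {13; 71; 1000} and then {21; 90; 1331}.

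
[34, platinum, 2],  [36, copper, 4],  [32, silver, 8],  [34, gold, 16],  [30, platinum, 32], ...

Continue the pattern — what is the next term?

[32, copper, 64]

First value goes 34, 36, 32, 34, 30 → 32 (alternating steps +2, −4, +2, −4, …).
Metal goes platinum, copper, silver, gold, platinum → copper (repeats platinum → copper → silver → gold).
For the third value, ×2 each step: 2, 4, 8, 16, 32 → 64.
Combining the parts gives [32, copper, 64].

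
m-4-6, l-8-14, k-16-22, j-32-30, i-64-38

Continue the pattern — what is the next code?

h-128-46

Letter: letters move back 1 place in the alphabet, so m, l, k, j, i → h.
For the second component, ×2 each step: 4, 8, 16, 32, 64 → 128.
For the third component, +8 each step: 6, 14, 22, 30, 38 → 46.
Combining the parts gives h-128-46.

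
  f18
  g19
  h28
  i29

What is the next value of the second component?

Letter — letters move forward 1 place in the alphabet: f, g, h, i → j.
Second component: alternating steps +1, +9, +1, +9, …, so 18, 19, 28, 29 → 38.

38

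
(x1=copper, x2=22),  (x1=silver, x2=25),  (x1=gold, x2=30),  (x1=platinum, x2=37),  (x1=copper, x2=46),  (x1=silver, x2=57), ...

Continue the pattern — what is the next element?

(x1=gold, x2=70)

X1: copper, silver, gold, platinum, copper, silver → gold (repeats copper → silver → gold → platinum).
X2: differences are 3, 5, 7, … (increasing by 2 each time); 22, 25, 30, 37, 46, 57 → 70.
So the next element is (x1=gold, x2=70).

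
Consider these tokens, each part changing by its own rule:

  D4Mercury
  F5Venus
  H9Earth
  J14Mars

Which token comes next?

Letter: letters move forward 2 places in the alphabet; D, F, H, J → L.
Second component: 4, 5, 9, 14 → 23 (each term is the sum of the two before it).
Planet — runs through the planets Mercury→Neptune: Mercury, Venus, Earth, Mars → Jupiter.
Combining the parts gives L23Jupiter.

L23Jupiter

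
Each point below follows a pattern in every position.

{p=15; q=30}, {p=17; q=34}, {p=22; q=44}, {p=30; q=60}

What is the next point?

P — differences are 2, 5, 8, … (increasing by 3 each time): 15, 17, 22, 30 → 41.
Q goes 30, 34, 44, 60 → 82 (always 2 × the p).
Combining the parts gives {p=41; q=82}.

{p=41; q=82}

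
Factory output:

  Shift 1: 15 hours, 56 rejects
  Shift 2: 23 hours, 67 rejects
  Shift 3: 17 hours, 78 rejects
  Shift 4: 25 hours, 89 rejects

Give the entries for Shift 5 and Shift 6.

For the hours, alternating steps +8, −6, +8, −6, …: 15, 23, 17, 25 → 19 → 27.
Rejects: 56, 67, 78, 89 → 100 → 111 (+11 each step).
Putting the parts together: 19 hours, 100 rejects and then 27 hours, 111 rejects.

19 hours, 100 rejects; 27 hours, 111 rejects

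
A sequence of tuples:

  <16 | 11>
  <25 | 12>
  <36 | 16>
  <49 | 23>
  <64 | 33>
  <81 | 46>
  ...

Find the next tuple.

<100 | 62>

First slot: 16, 25, 36, 49, 64, 81 → 100 (perfect squares: 4², 5², 6², …).
For the second slot, differences are 1, 4, 7, … (increasing by 3 each time): 11, 12, 16, 23, 33, 46 → 62.
Putting it together: <100 | 62>.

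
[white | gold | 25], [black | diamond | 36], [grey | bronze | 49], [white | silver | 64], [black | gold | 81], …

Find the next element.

[grey | diamond | 100]

Shade: white, black, grey, white, black → grey (repeats white → black → grey).
Rank: gold, diamond, bronze, silver, gold → diamond (repeats gold → diamond → bronze → silver).
Third value: 25, 36, 49, 64, 81 → 100 (perfect squares: 5², 6², 7², …).
So the next element is [grey | diamond | 100].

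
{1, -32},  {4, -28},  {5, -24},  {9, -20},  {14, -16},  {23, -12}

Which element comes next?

{37, -8}

For the first coordinate, each term is the sum of the two before it: 1, 4, 5, 9, 14, 23 → 37.
Second coordinate goes -32, -28, -24, -20, -16, -12 → -8 (+4 each step).
So the next element is {37, -8}.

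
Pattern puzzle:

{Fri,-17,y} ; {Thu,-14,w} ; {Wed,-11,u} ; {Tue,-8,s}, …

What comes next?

{Mon,-5,q}

Day: Fri, Thu, Wed, Tue → Mon (runs backward through the weekdays Mon→Sun).
For the second slot, +3 each step: -17, -14, -11, -8 → -5.
Letter goes y, w, u, s → q (letters move back 2 places in the alphabet).
So the next element is {Mon,-5,q}.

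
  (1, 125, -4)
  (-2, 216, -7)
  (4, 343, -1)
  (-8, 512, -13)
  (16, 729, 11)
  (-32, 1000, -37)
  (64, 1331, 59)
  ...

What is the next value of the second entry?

For the second entry, perfect cubes: 5³, 6³, 7³, …: 125, 216, 343, 512, 729, 1000, 1331 → 1728.

1728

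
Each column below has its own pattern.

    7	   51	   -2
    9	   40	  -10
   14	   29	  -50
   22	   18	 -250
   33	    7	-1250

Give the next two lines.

First component: 7, 9, 14, 22, 33 → 47 → 64 (differences are 2, 5, 8, … (increasing by 3 each time)).
For the second component, −11 each step: 51, 40, 29, 18, 7 → -4 → -15.
Third component: -2, -10, -50, -250, -1250 → -6250 → -31250 (×5 each step).
Putting the parts together: 47  -4  -6250 and then 64  -15  -31250.

47  -4  -6250; 64  -15  -31250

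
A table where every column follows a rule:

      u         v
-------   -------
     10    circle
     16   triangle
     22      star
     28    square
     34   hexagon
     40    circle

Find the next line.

46  triangle

Column u: +6 each step, so 10, 16, 22, 28, 34, 40 → 46.
Column v: repeats circle → triangle → star → square → hexagon; circle, triangle, star, square, hexagon, circle → triangle.
So the next line is 46  triangle.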